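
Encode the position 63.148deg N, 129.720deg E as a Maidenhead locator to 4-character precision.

PP43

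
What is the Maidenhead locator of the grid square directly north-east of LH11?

LH22

Longitude square 1; +1 → 2.
Latitude square 1; +1 → 2.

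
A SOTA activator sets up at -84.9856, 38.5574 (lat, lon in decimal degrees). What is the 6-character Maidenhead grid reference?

KA95ga

Offset from 180°W / 90°S: lon 218.5574°, lat 5.0144°.
Field: 218.5574/20 → 10 → K, 5.0144/10 → 0 → A; chars KA.
Square: 18.5574/2 → 9, 5.0144/1 → 5; chars 95.
Subsquare: 0.5574/0.0833333 → 6 → g, 0.0144/0.0416667 → 0 → a; chars ga.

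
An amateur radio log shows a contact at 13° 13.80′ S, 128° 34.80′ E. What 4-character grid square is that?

PH46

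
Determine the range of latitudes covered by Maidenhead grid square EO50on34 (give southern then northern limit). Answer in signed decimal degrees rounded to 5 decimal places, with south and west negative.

50.55833, 50.56250

Field E=4, O=14: +4·20° lon, +14·10° lat → SW at lon -100°, lat 50°.
Square 5, 0: +5·2° lon, +0·1° lat → SW at lon -90°, lat 50°.
Subsquare o=14, n=13: +14·0.0833333° lon, +13·0.0416667° lat → SW at lon -88.8333°, lat 50.5417°.
Extended square 3, 4: +3·0.00833333° lon, +4·0.00416667° lat → SW at lon -88.8083°, lat 50.5583°.
Cell spans 0.00833333° lon × 0.00416667° lat.
south 50.55833, north 50.56250.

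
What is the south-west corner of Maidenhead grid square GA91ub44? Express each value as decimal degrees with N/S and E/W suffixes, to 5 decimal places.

88.94167° S, 40.30000° W

Field G=6, A=0: +6·20° lon, +0·10° lat → SW at lon -60°, lat -90°.
Square 9, 1: +9·2° lon, +1·1° lat → SW at lon -42°, lat -89°.
Subsquare u=20, b=1: +20·0.0833333° lon, +1·0.0416667° lat → SW at lon -40.3333°, lat -88.9583°.
Extended square 4, 4: +4·0.00833333° lon, +4·0.00416667° lat → SW at lon -40.3°, lat -88.9417°.
latitude 88.94167° S, longitude 40.30000° W.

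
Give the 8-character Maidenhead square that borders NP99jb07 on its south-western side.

NP99ib96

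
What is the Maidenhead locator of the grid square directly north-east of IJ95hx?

IJ96ia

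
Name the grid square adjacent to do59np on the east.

DO59op

Longitude subsquare n = 13; +1 → 14 = o.
The latitude characters are unchanged.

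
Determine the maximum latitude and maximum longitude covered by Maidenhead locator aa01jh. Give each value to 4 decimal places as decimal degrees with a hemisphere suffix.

88.6667° S, 179.1667° W

Field A=0, A=0: +0·20° lon, +0·10° lat → SW at lon -180°, lat -90°.
Square 0, 1: +0·2° lon, +1·1° lat → SW at lon -180°, lat -89°.
Subsquare j=9, h=7: +9·0.0833333° lon, +7·0.0416667° lat → SW at lon -179.25°, lat -88.7083°.
Cell spans 0.0833333° lon × 0.0416667° lat. NE corner is SW corner plus one full cell.
latitude 88.6667° S, longitude 179.1667° W.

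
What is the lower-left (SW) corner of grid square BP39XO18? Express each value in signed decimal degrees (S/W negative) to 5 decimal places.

69.61667, -152.07500

Field B=1, P=15: +1·20° lon, +15·10° lat → SW at lon -160°, lat 60°.
Square 3, 9: +3·2° lon, +9·1° lat → SW at lon -154°, lat 69°.
Subsquare x=23, o=14: +23·0.0833333° lon, +14·0.0416667° lat → SW at lon -152.083°, lat 69.5833°.
Extended square 1, 8: +1·0.00833333° lon, +8·0.00416667° lat → SW at lon -152.075°, lat 69.6167°.
latitude 69.61667, longitude -152.07500.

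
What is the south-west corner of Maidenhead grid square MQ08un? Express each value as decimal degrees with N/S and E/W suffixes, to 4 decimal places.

Field M=12, Q=16: +12·20° lon, +16·10° lat → SW at lon 60°, lat 70°.
Square 0, 8: +0·2° lon, +8·1° lat → SW at lon 60°, lat 78°.
Subsquare u=20, n=13: +20·0.0833333° lon, +13·0.0416667° lat → SW at lon 61.6667°, lat 78.5417°.
latitude 78.5417° N, longitude 61.6667° E.

78.5417° N, 61.6667° E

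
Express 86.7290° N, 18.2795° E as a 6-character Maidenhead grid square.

Add 180° to longitude and 90° to latitude: 198.2795, 176.7290.
Field (20°×10°, letters A–R): lon ⌊198.2795/20⌋ = 9 → J; lat ⌊176.7290/10⌋ = 17 → R.
Square (2°×1°, digits 0–9): lon ⌊18.2795/2⌋ = 9; lat ⌊6.7290/1⌋ = 6.
Subsquare (5′×2.5′, letters a–x): lon ⌊0.2795/0.0833333⌋ = 3 → d; lat ⌊0.7290/0.0416667⌋ = 17 → r.

JR96dr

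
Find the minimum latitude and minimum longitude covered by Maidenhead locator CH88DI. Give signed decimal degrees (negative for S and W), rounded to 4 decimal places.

-11.6667, -123.7500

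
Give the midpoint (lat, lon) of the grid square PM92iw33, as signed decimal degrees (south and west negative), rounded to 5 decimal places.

32.93125, 138.69583

Field P=15, M=12: +15·20° lon, +12·10° lat → SW at lon 120°, lat 30°.
Square 9, 2: +9·2° lon, +2·1° lat → SW at lon 138°, lat 32°.
Subsquare i=8, w=22: +8·0.0833333° lon, +22·0.0416667° lat → SW at lon 138.667°, lat 32.9167°.
Extended square 3, 3: +3·0.00833333° lon, +3·0.00416667° lat → SW at lon 138.692°, lat 32.9292°.
Cell spans 0.00833333° lon × 0.00416667° lat. Centre is SW corner plus half of each.
latitude 32.93125, longitude 138.69583.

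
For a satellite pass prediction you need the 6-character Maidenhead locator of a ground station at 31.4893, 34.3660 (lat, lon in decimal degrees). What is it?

Offset from 180°W / 90°S: lon 214.3660°, lat 121.4893°.
Field: lon ⌊214.3660/20⌋ = 10 → K; lat ⌊121.4893/10⌋ = 12 → M.
Square: lon ⌊14.3660/2⌋ = 7; lat ⌊1.4893/1⌋ = 1.
Subsquare: lon ⌊0.3660/0.0833333⌋ = 4 → e; lat ⌊0.4893/0.0416667⌋ = 11 → l.

KM71el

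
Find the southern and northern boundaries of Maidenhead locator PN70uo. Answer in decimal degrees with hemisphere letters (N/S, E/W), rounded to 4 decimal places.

40.5833° N, 40.6250° N

Field P=15, N=13: +15·20° lon, +13·10° lat → SW at lon 120°, lat 40°.
Square 7, 0: +7·2° lon, +0·1° lat → SW at lon 134°, lat 40°.
Subsquare u=20, o=14: +20·0.0833333° lon, +14·0.0416667° lat → SW at lon 135.667°, lat 40.5833°.
Cell spans 0.0833333° lon × 0.0416667° lat.
south 40.5833° N, north 40.6250° N.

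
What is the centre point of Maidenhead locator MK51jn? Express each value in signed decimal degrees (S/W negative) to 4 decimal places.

11.5625, 70.7917

Field M=12, K=10: +12·20° lon, +10·10° lat → SW at lon 60°, lat 10°.
Square 5, 1: +5·2° lon, +1·1° lat → SW at lon 70°, lat 11°.
Subsquare j=9, n=13: +9·0.0833333° lon, +13·0.0416667° lat → SW at lon 70.75°, lat 11.5417°.
Cell spans 0.0833333° lon × 0.0416667° lat. Centre is SW corner plus half of each.
latitude 11.5625, longitude 70.7917.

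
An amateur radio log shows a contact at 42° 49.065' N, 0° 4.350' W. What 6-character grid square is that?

Offset from 180°W / 90°S: lon 179.9275°, lat 132.8177°.
Field: lon ⌊179.9275/20⌋ = 8 → I; lat ⌊132.8177/10⌋ = 13 → N.
Square: lon ⌊19.9275/2⌋ = 9; lat ⌊2.8177/1⌋ = 2.
Subsquare: lon ⌊1.9275/0.0833333⌋ = 23 → x; lat ⌊0.8177/0.0416667⌋ = 19 → t.

IN92xt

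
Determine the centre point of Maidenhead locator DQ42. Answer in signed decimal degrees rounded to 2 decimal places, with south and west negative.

72.50, -111.00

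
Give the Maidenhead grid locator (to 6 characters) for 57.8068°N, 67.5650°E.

Offset from 180°W / 90°S: lon 247.5650°, lat 147.8068°.
Field (20°×10°, letters A–R): 247.5650/20 → 12 → M, 147.8068/10 → 14 → O; chars MO.
Square (2°×1°, digits 0–9): 7.5650/2 → 3, 7.8068/1 → 7; chars 37.
Subsquare (5′×2.5′, letters a–x): 1.5650/0.0833333 → 18 → s, 0.8068/0.0416667 → 19 → t; chars st.

MO37st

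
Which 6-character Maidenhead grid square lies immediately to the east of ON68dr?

ON68er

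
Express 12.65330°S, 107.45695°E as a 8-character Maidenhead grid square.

OH37ri43

Shift to the Maidenhead origin (180°W, 90°S): lon 287.45695, lat 77.34670.
Field (20°×10°, letters A–R): lon ⌊287.45695/20⌋ = 14 → O; lat ⌊77.34670/10⌋ = 7 → H.
Square (2°×1°, digits 0–9): lon ⌊7.45695/2⌋ = 3; lat ⌊7.34670/1⌋ = 7.
Subsquare (5′×2.5′, letters a–x): lon ⌊1.45695/0.0833333⌋ = 17 → r; lat ⌊0.34670/0.0416667⌋ = 8 → i.
Extended square (30″×15″, digits 0–9): lon ⌊0.04028/0.00833333⌋ = 4; lat ⌊0.01337/0.00416667⌋ = 3.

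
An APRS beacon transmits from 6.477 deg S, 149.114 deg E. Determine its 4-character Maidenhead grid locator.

Shift to the Maidenhead origin (180°W, 90°S): lon 329.11, lat 83.52.
Field: 329.11/20 → 16 → Q, 83.52/10 → 8 → I; chars QI.
Square: 9.11/2 → 4, 3.52/1 → 3; chars 43.

QI43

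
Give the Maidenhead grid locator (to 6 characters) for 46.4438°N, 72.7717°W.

FN36ok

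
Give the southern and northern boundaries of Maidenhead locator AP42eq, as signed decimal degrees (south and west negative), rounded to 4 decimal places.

Field A=0, P=15: +0·20° lon, +15·10° lat → SW at lon -180°, lat 60°.
Square 4, 2: +4·2° lon, +2·1° lat → SW at lon -172°, lat 62°.
Subsquare e=4, q=16: +4·0.0833333° lon, +16·0.0416667° lat → SW at lon -171.667°, lat 62.6667°.
Cell spans 0.0833333° lon × 0.0416667° lat.
south 62.6667, north 62.7083.

62.6667, 62.7083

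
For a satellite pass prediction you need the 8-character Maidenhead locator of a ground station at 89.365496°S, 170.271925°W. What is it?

Shift to the Maidenhead origin (180°W, 90°S): lon 9.72807, lat 0.63450.
Field: lon ⌊9.72807/20⌋ = 0 → A; lat ⌊0.63450/10⌋ = 0 → A.
Square: lon ⌊9.72807/2⌋ = 4; lat ⌊0.63450/1⌋ = 0.
Subsquare: lon ⌊1.72807/0.0833333⌋ = 20 → u; lat ⌊0.63450/0.0416667⌋ = 15 → p.
Extended square: lon ⌊0.06141/0.00833333⌋ = 7; lat ⌊0.00950/0.00416667⌋ = 2.

AA40up72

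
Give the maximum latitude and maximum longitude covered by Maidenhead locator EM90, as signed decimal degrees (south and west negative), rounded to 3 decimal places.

Field E=4, M=12: +4·20° lon, +12·10° lat → SW at lon -100°, lat 30°.
Square 9, 0: +9·2° lon, +0·1° lat → SW at lon -82°, lat 30°.
Cell spans 2° lon × 1° lat. NE corner is SW corner plus one full cell.
latitude 31.000, longitude -80.000.

31.000, -80.000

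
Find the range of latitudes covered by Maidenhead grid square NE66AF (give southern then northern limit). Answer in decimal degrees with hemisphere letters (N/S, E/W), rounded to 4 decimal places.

Field N=13, E=4: +13·20° lon, +4·10° lat → SW at lon 80°, lat -50°.
Square 6, 6: +6·2° lon, +6·1° lat → SW at lon 92°, lat -44°.
Subsquare a=0, f=5: +0·0.0833333° lon, +5·0.0416667° lat → SW at lon 92°, lat -43.7917°.
Cell spans 0.0833333° lon × 0.0416667° lat.
south 43.7917° S, north 43.7500° S.

43.7917° S, 43.7500° S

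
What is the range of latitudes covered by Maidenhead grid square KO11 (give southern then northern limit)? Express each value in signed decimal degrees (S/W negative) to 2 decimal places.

51.00, 52.00

Field K=10, O=14: +10·20° lon, +14·10° lat → SW at lon 20°, lat 50°.
Square 1, 1: +1·2° lon, +1·1° lat → SW at lon 22°, lat 51°.
Cell spans 2° lon × 1° lat.
south 51.00, north 52.00.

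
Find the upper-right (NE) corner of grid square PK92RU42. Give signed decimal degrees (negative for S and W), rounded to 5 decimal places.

Field P=15, K=10: +15·20° lon, +10·10° lat → SW at lon 120°, lat 10°.
Square 9, 2: +9·2° lon, +2·1° lat → SW at lon 138°, lat 12°.
Subsquare r=17, u=20: +17·0.0833333° lon, +20·0.0416667° lat → SW at lon 139.417°, lat 12.8333°.
Extended square 4, 2: +4·0.00833333° lon, +2·0.00416667° lat → SW at lon 139.45°, lat 12.8417°.
Cell spans 0.00833333° lon × 0.00416667° lat. NE corner is SW corner plus one full cell.
latitude 12.84583, longitude 139.45833.

12.84583, 139.45833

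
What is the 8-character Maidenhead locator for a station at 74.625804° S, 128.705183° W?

CB55pi59

Shift to the Maidenhead origin (180°W, 90°S): lon 51.29482, lat 15.37420.
Field: 51.29482/20 → 2 → C, 15.37420/10 → 1 → B; chars CB.
Square: 11.29482/2 → 5, 5.37420/1 → 5; chars 55.
Subsquare: 1.29482/0.0833333 → 15 → p, 0.37420/0.0416667 → 8 → i; chars pi.
Extended square: 0.04482/0.00833333 → 5, 0.04086/0.00416667 → 9; chars 59.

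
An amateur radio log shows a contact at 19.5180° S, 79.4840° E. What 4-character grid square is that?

MH90

Shift to the Maidenhead origin (180°W, 90°S): lon 259.48, lat 70.48.
Field (20°×10°, letters A–R): lon ⌊259.48/20⌋ = 12 → M; lat ⌊70.48/10⌋ = 7 → H.
Square (2°×1°, digits 0–9): lon ⌊19.48/2⌋ = 9; lat ⌊0.48/1⌋ = 0.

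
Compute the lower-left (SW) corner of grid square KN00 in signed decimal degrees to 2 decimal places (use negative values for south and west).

40.00, 20.00

Field K=10, N=13: +10·20° lon, +13·10° lat → SW at lon 20°, lat 40°.
Square 0, 0: +0·2° lon, +0·1° lat → SW at lon 20°, lat 40°.
latitude 40.00, longitude 20.00.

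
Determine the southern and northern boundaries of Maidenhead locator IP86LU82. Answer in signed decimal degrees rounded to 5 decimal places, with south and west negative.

66.84167, 66.84583

Field I=8, P=15: +8·20° lon, +15·10° lat → SW at lon -20°, lat 60°.
Square 8, 6: +8·2° lon, +6·1° lat → SW at lon -4°, lat 66°.
Subsquare l=11, u=20: +11·0.0833333° lon, +20·0.0416667° lat → SW at lon -3.08333°, lat 66.8333°.
Extended square 8, 2: +8·0.00833333° lon, +2·0.00416667° lat → SW at lon -3.01667°, lat 66.8417°.
Cell spans 0.00833333° lon × 0.00416667° lat.
south 66.84167, north 66.84583.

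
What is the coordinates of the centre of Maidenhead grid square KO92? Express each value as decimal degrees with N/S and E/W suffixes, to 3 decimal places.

Field K=10, O=14: +10·20° lon, +14·10° lat → SW at lon 20°, lat 50°.
Square 9, 2: +9·2° lon, +2·1° lat → SW at lon 38°, lat 52°.
Cell spans 2° lon × 1° lat. Centre is SW corner plus half of each.
latitude 52.500° N, longitude 39.000° E.

52.500° N, 39.000° E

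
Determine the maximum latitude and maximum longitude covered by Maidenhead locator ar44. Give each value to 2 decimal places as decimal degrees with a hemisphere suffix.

85.00° N, 170.00° W

Field A=0, R=17: +0·20° lon, +17·10° lat → SW at lon -180°, lat 80°.
Square 4, 4: +4·2° lon, +4·1° lat → SW at lon -172°, lat 84°.
Cell spans 2° lon × 1° lat. NE corner is SW corner plus one full cell.
latitude 85.00° N, longitude 170.00° W.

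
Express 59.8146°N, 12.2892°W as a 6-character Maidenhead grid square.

IO39ut

Add 180° to longitude and 90° to latitude: 167.7108, 149.8146.
Field: lon ⌊167.7108/20⌋ = 8 → I; lat ⌊149.8146/10⌋ = 14 → O.
Square: lon ⌊7.7108/2⌋ = 3; lat ⌊9.8146/1⌋ = 9.
Subsquare: lon ⌊1.7108/0.0833333⌋ = 20 → u; lat ⌊0.8146/0.0416667⌋ = 19 → t.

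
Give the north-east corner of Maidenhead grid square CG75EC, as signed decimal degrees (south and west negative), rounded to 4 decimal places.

Field C=2, G=6: +2·20° lon, +6·10° lat → SW at lon -140°, lat -30°.
Square 7, 5: +7·2° lon, +5·1° lat → SW at lon -126°, lat -25°.
Subsquare e=4, c=2: +4·0.0833333° lon, +2·0.0416667° lat → SW at lon -125.667°, lat -24.9167°.
Cell spans 0.0833333° lon × 0.0416667° lat. NE corner is SW corner plus one full cell.
latitude -24.8750, longitude -125.5833.

-24.8750, -125.5833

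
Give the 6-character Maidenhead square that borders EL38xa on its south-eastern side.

EL47ax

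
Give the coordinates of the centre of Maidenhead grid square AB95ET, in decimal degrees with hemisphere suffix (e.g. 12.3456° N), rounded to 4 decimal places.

74.1875° S, 161.6250° W

Field A=0, B=1: +0·20° lon, +1·10° lat → SW at lon -180°, lat -80°.
Square 9, 5: +9·2° lon, +5·1° lat → SW at lon -162°, lat -75°.
Subsquare e=4, t=19: +4·0.0833333° lon, +19·0.0416667° lat → SW at lon -161.667°, lat -74.2083°.
Cell spans 0.0833333° lon × 0.0416667° lat. Centre is SW corner plus half of each.
latitude 74.1875° S, longitude 161.6250° W.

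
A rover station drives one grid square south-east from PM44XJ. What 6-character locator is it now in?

PM54ai

Longitude subsquare x = 23; +1 → 24, wraps to 0 = a, carry into square.
Longitude square 4; +1 → 5.
Latitude subsquare j = 9; −1 → 8 = i.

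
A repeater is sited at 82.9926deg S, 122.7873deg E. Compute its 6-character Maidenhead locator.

PA17ja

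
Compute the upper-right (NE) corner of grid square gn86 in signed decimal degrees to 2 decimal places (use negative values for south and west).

47.00, -42.00

Field G=6, N=13: +6·20° lon, +13·10° lat → SW at lon -60°, lat 40°.
Square 8, 6: +8·2° lon, +6·1° lat → SW at lon -44°, lat 46°.
Cell spans 2° lon × 1° lat. NE corner is SW corner plus one full cell.
latitude 47.00, longitude -42.00.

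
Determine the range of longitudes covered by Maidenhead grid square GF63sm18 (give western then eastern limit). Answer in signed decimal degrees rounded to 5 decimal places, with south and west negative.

-46.49167, -46.48333

Field G=6, F=5: +6·20° lon, +5·10° lat → SW at lon -60°, lat -40°.
Square 6, 3: +6·2° lon, +3·1° lat → SW at lon -48°, lat -37°.
Subsquare s=18, m=12: +18·0.0833333° lon, +12·0.0416667° lat → SW at lon -46.5°, lat -36.5°.
Extended square 1, 8: +1·0.00833333° lon, +8·0.00416667° lat → SW at lon -46.4917°, lat -36.4667°.
Cell spans 0.00833333° lon × 0.00416667° lat.
west -46.49167, east -46.48333.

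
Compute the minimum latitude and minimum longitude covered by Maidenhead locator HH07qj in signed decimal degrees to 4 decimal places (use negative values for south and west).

-12.6250, -38.6667

Field H=7, H=7: +7·20° lon, +7·10° lat → SW at lon -40°, lat -20°.
Square 0, 7: +0·2° lon, +7·1° lat → SW at lon -40°, lat -13°.
Subsquare q=16, j=9: +16·0.0833333° lon, +9·0.0416667° lat → SW at lon -38.6667°, lat -12.625°.
latitude -12.6250, longitude -38.6667.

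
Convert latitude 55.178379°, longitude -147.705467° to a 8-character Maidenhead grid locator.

Shift to the Maidenhead origin (180°W, 90°S): lon 32.29453, lat 145.17838.
Field (20°×10°, letters A–R): lon ⌊32.29453/20⌋ = 1 → B; lat ⌊145.17838/10⌋ = 14 → O.
Square (2°×1°, digits 0–9): lon ⌊12.29453/2⌋ = 6; lat ⌊5.17838/1⌋ = 5.
Subsquare (5′×2.5′, letters a–x): lon ⌊0.29453/0.0833333⌋ = 3 → d; lat ⌊0.17838/0.0416667⌋ = 4 → e.
Extended square (30″×15″, digits 0–9): lon ⌊0.04453/0.00833333⌋ = 5; lat ⌊0.01171/0.00416667⌋ = 2.

BO65de52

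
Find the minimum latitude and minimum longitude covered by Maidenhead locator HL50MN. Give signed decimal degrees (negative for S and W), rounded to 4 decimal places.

Field H=7, L=11: +7·20° lon, +11·10° lat → SW at lon -40°, lat 20°.
Square 5, 0: +5·2° lon, +0·1° lat → SW at lon -30°, lat 20°.
Subsquare m=12, n=13: +12·0.0833333° lon, +13·0.0416667° lat → SW at lon -29°, lat 20.5417°.
latitude 20.5417, longitude -29.0000.

20.5417, -29.0000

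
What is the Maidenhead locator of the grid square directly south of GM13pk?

GM13pj

Latitude subsquare k = 10; −1 → 9 = j.
The longitude characters are unchanged.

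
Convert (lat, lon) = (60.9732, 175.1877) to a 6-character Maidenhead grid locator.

Shift to the Maidenhead origin (180°W, 90°S): lon 355.1877, lat 150.9732.
Field (20°×10°, letters A–R): 355.1877/20 → 17 → R, 150.9732/10 → 15 → P; chars RP.
Square (2°×1°, digits 0–9): 15.1877/2 → 7, 0.9732/1 → 0; chars 70.
Subsquare (5′×2.5′, letters a–x): 1.1877/0.0833333 → 14 → o, 0.9732/0.0416667 → 23 → x; chars ox.

RP70ox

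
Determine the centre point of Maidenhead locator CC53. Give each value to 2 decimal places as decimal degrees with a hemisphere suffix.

Field C=2, C=2: +2·20° lon, +2·10° lat → SW at lon -140°, lat -70°.
Square 5, 3: +5·2° lon, +3·1° lat → SW at lon -130°, lat -67°.
Cell spans 2° lon × 1° lat. Centre is SW corner plus half of each.
latitude 66.50° S, longitude 129.00° W.

66.50° S, 129.00° W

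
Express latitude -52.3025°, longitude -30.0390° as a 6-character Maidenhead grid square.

Offset from 180°W / 90°S: lon 149.9610°, lat 37.6975°.
Field: lon ⌊149.9610/20⌋ = 7 → H; lat ⌊37.6975/10⌋ = 3 → D.
Square: lon ⌊9.9610/2⌋ = 4; lat ⌊7.6975/1⌋ = 7.
Subsquare: lon ⌊1.9610/0.0833333⌋ = 23 → x; lat ⌊0.6975/0.0416667⌋ = 16 → q.

HD47xq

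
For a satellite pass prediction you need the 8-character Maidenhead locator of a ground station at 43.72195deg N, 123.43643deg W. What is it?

CN83gr73

Add 180° to longitude and 90° to latitude: 56.56357, 133.72195.
Field: lon ⌊56.56357/20⌋ = 2 → C; lat ⌊133.72195/10⌋ = 13 → N.
Square: lon ⌊16.56357/2⌋ = 8; lat ⌊3.72195/1⌋ = 3.
Subsquare: lon ⌊0.56357/0.0833333⌋ = 6 → g; lat ⌊0.72195/0.0416667⌋ = 17 → r.
Extended square: lon ⌊0.06357/0.00833333⌋ = 7; lat ⌊0.01362/0.00416667⌋ = 3.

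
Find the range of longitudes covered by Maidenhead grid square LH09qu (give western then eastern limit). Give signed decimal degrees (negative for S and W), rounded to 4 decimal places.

41.3333, 41.4167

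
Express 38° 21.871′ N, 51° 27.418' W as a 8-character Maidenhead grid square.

Offset from 180°W / 90°S: lon 128.54303°, lat 128.36452°.
Field (20°×10°, letters A–R): lon ⌊128.54303/20⌋ = 6 → G; lat ⌊128.36452/10⌋ = 12 → M.
Square (2°×1°, digits 0–9): lon ⌊8.54303/2⌋ = 4; lat ⌊8.36452/1⌋ = 8.
Subsquare (5′×2.5′, letters a–x): lon ⌊0.54303/0.0833333⌋ = 6 → g; lat ⌊0.36452/0.0416667⌋ = 8 → i.
Extended square (30″×15″, digits 0–9): lon ⌊0.04303/0.00833333⌋ = 5; lat ⌊0.03118/0.00416667⌋ = 7.

GM48gi57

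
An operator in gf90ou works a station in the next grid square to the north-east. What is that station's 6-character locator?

GF90pv

Longitude subsquare o = 14; +1 → 15 = p.
Latitude subsquare u = 20; +1 → 21 = v.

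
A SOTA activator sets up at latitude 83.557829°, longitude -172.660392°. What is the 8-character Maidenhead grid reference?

AR33qn03

Offset from 180°W / 90°S: lon 7.33961°, lat 173.55783°.
Field (20°×10°, letters A–R): lon ⌊7.33961/20⌋ = 0 → A; lat ⌊173.55783/10⌋ = 17 → R.
Square (2°×1°, digits 0–9): lon ⌊7.33961/2⌋ = 3; lat ⌊3.55783/1⌋ = 3.
Subsquare (5′×2.5′, letters a–x): lon ⌊1.33961/0.0833333⌋ = 16 → q; lat ⌊0.55783/0.0416667⌋ = 13 → n.
Extended square (30″×15″, digits 0–9): lon ⌊0.00627/0.00833333⌋ = 0; lat ⌊0.01616/0.00416667⌋ = 3.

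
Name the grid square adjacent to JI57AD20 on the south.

JI57ac29

Latitude extended square 0; −1 → -1, wraps to 9, carry into subsquare.
Latitude subsquare d = 3; −1 → 2 = c.
The longitude characters are unchanged.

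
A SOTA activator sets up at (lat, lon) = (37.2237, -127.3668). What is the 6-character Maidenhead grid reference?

Add 180° to longitude and 90° to latitude: 52.6332, 127.2237.
Field: lon ⌊52.6332/20⌋ = 2 → C; lat ⌊127.2237/10⌋ = 12 → M.
Square: lon ⌊12.6332/2⌋ = 6; lat ⌊7.2237/1⌋ = 7.
Subsquare: lon ⌊0.6332/0.0833333⌋ = 7 → h; lat ⌊0.2237/0.0416667⌋ = 5 → f.

CM67hf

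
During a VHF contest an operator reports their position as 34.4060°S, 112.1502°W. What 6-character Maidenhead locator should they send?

DF35wo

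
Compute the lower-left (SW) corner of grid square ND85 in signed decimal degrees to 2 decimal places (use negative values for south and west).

Field N=13, D=3: +13·20° lon, +3·10° lat → SW at lon 80°, lat -60°.
Square 8, 5: +8·2° lon, +5·1° lat → SW at lon 96°, lat -55°.
latitude -55.00, longitude 96.00.

-55.00, 96.00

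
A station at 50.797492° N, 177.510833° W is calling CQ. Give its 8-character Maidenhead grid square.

Shift to the Maidenhead origin (180°W, 90°S): lon 2.48917, lat 140.79749.
Field: 2.48917/20 → 0 → A, 140.79749/10 → 14 → O; chars AO.
Square: 2.48917/2 → 1, 0.79749/1 → 0; chars 10.
Subsquare: 0.48917/0.0833333 → 5 → f, 0.79749/0.0416667 → 19 → t; chars ft.
Extended square: 0.07250/0.00833333 → 8, 0.00583/0.00416667 → 1; chars 81.

AO10ft81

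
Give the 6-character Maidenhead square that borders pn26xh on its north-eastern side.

Longitude subsquare x = 23; +1 → 24, wraps to 0 = a, carry into square.
Longitude square 2; +1 → 3.
Latitude subsquare h = 7; +1 → 8 = i.

PN36ai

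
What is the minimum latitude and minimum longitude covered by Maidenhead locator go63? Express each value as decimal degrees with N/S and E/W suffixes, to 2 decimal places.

Field G=6, O=14: +6·20° lon, +14·10° lat → SW at lon -60°, lat 50°.
Square 6, 3: +6·2° lon, +3·1° lat → SW at lon -48°, lat 53°.
latitude 53.00° N, longitude 48.00° W.

53.00° N, 48.00° W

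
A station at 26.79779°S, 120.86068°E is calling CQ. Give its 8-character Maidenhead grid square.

PG03ke38

Add 180° to longitude and 90° to latitude: 300.86068, 63.20221.
Field (20°×10°, letters A–R): 300.86068/20 → 15 → P, 63.20221/10 → 6 → G; chars PG.
Square (2°×1°, digits 0–9): 0.86068/2 → 0, 3.20221/1 → 3; chars 03.
Subsquare (5′×2.5′, letters a–x): 0.86068/0.0833333 → 10 → k, 0.20221/0.0416667 → 4 → e; chars ke.
Extended square (30″×15″, digits 0–9): 0.02735/0.00833333 → 3, 0.03554/0.00416667 → 8; chars 38.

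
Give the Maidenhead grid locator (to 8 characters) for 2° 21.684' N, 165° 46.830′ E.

Shift to the Maidenhead origin (180°W, 90°S): lon 345.78050, lat 92.36140.
Field: lon ⌊345.78050/20⌋ = 17 → R; lat ⌊92.36140/10⌋ = 9 → J.
Square: lon ⌊5.78050/2⌋ = 2; lat ⌊2.36140/1⌋ = 2.
Subsquare: lon ⌊1.78050/0.0833333⌋ = 21 → v; lat ⌊0.36140/0.0416667⌋ = 8 → i.
Extended square: lon ⌊0.03050/0.00833333⌋ = 3; lat ⌊0.02807/0.00416667⌋ = 6.

RJ22vi36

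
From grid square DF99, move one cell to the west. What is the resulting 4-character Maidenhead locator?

DF89

Longitude square 9; −1 → 8.
The latitude characters are unchanged.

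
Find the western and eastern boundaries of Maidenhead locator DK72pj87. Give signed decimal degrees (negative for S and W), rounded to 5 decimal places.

-104.68333, -104.67500

Field D=3, K=10: +3·20° lon, +10·10° lat → SW at lon -120°, lat 10°.
Square 7, 2: +7·2° lon, +2·1° lat → SW at lon -106°, lat 12°.
Subsquare p=15, j=9: +15·0.0833333° lon, +9·0.0416667° lat → SW at lon -104.75°, lat 12.375°.
Extended square 8, 7: +8·0.00833333° lon, +7·0.00416667° lat → SW at lon -104.683°, lat 12.4042°.
Cell spans 0.00833333° lon × 0.00416667° lat.
west -104.68333, east -104.67500.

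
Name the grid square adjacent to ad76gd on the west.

AD76fd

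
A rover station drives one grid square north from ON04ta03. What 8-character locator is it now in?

ON04ta04

Latitude extended square 3; +1 → 4.
The longitude characters are unchanged.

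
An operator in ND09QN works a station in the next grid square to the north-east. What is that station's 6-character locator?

ND09ro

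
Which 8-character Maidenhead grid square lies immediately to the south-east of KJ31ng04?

Longitude extended square 0; +1 → 1.
Latitude extended square 4; −1 → 3.

KJ31ng13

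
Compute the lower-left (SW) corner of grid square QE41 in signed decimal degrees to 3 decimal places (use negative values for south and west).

Field Q=16, E=4: +16·20° lon, +4·10° lat → SW at lon 140°, lat -50°.
Square 4, 1: +4·2° lon, +1·1° lat → SW at lon 148°, lat -49°.
latitude -49.000, longitude 148.000.

-49.000, 148.000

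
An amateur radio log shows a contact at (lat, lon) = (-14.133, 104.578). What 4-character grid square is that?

Add 180° to longitude and 90° to latitude: 284.58, 75.87.
Field (20°×10°, letters A–R): 284.58/20 → 14 → O, 75.87/10 → 7 → H; chars OH.
Square (2°×1°, digits 0–9): 4.58/2 → 2, 5.87/1 → 5; chars 25.

OH25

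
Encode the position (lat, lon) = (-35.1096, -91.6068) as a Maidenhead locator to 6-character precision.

EF44ev

Shift to the Maidenhead origin (180°W, 90°S): lon 88.3932, lat 54.8904.
Field: lon ⌊88.3932/20⌋ = 4 → E; lat ⌊54.8904/10⌋ = 5 → F.
Square: lon ⌊8.3932/2⌋ = 4; lat ⌊4.8904/1⌋ = 4.
Subsquare: lon ⌊0.3932/0.0833333⌋ = 4 → e; lat ⌊0.8904/0.0416667⌋ = 21 → v.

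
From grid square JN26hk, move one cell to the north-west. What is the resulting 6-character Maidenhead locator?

JN26gl

Longitude subsquare h = 7; −1 → 6 = g.
Latitude subsquare k = 10; +1 → 11 = l.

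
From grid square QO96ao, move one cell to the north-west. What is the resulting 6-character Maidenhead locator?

Longitude subsquare a = 0; −1 → -1, wraps to 23 = x, carry into square.
Longitude square 9; −1 → 8.
Latitude subsquare o = 14; +1 → 15 = p.

QO86xp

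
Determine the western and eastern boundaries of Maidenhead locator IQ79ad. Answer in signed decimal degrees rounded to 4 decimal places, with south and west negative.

Field I=8, Q=16: +8·20° lon, +16·10° lat → SW at lon -20°, lat 70°.
Square 7, 9: +7·2° lon, +9·1° lat → SW at lon -6°, lat 79°.
Subsquare a=0, d=3: +0·0.0833333° lon, +3·0.0416667° lat → SW at lon -6°, lat 79.125°.
Cell spans 0.0833333° lon × 0.0416667° lat.
west -6.0000, east -5.9167.

-6.0000, -5.9167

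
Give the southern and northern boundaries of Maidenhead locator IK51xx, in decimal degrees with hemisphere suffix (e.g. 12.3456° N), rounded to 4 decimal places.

Field I=8, K=10: +8·20° lon, +10·10° lat → SW at lon -20°, lat 10°.
Square 5, 1: +5·2° lon, +1·1° lat → SW at lon -10°, lat 11°.
Subsquare x=23, x=23: +23·0.0833333° lon, +23·0.0416667° lat → SW at lon -8.08333°, lat 11.9583°.
Cell spans 0.0833333° lon × 0.0416667° lat.
south 11.9583° N, north 12.0000° N.

11.9583° N, 12.0000° N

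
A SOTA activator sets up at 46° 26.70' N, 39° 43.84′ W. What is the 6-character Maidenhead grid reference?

HN06dk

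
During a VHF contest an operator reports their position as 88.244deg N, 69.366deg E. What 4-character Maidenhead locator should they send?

MR48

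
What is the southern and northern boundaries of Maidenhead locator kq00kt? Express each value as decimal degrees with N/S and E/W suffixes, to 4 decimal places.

70.7917° N, 70.8333° N

Field K=10, Q=16: +10·20° lon, +16·10° lat → SW at lon 20°, lat 70°.
Square 0, 0: +0·2° lon, +0·1° lat → SW at lon 20°, lat 70°.
Subsquare k=10, t=19: +10·0.0833333° lon, +19·0.0416667° lat → SW at lon 20.8333°, lat 70.7917°.
Cell spans 0.0833333° lon × 0.0416667° lat.
south 70.7917° N, north 70.8333° N.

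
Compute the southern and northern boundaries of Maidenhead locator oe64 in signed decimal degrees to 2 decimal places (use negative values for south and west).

-46.00, -45.00

Field O=14, E=4: +14·20° lon, +4·10° lat → SW at lon 100°, lat -50°.
Square 6, 4: +6·2° lon, +4·1° lat → SW at lon 112°, lat -46°.
Cell spans 2° lon × 1° lat.
south -46.00, north -45.00.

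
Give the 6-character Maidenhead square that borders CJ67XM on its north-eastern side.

CJ77an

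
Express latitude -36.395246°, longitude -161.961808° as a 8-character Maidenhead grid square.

AF93ao45

Shift to the Maidenhead origin (180°W, 90°S): lon 18.03819, lat 53.60475.
Field (20°×10°, letters A–R): 18.03819/20 → 0 → A, 53.60475/10 → 5 → F; chars AF.
Square (2°×1°, digits 0–9): 18.03819/2 → 9, 3.60475/1 → 3; chars 93.
Subsquare (5′×2.5′, letters a–x): 0.03819/0.0833333 → 0 → a, 0.60475/0.0416667 → 14 → o; chars ao.
Extended square (30″×15″, digits 0–9): 0.03819/0.00833333 → 4, 0.02142/0.00416667 → 5; chars 45.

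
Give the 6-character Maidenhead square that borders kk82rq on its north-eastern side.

KK82sr

Longitude subsquare r = 17; +1 → 18 = s.
Latitude subsquare q = 16; +1 → 17 = r.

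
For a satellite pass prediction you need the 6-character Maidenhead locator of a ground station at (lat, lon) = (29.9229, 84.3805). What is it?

NL29ew

Add 180° to longitude and 90° to latitude: 264.3805, 119.9229.
Field (20°×10°, letters A–R): lon ⌊264.3805/20⌋ = 13 → N; lat ⌊119.9229/10⌋ = 11 → L.
Square (2°×1°, digits 0–9): lon ⌊4.3805/2⌋ = 2; lat ⌊9.9229/1⌋ = 9.
Subsquare (5′×2.5′, letters a–x): lon ⌊0.3805/0.0833333⌋ = 4 → e; lat ⌊0.9229/0.0416667⌋ = 22 → w.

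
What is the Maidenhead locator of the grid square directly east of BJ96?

CJ06

Longitude square 9; +1 → 10, wraps to 0, carry into field.
Longitude field B = 1; +1 → 2 = C.
The latitude characters are unchanged.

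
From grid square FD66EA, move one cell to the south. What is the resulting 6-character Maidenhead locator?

Latitude subsquare a = 0; −1 → -1, wraps to 23 = x, carry into square.
Latitude square 6; −1 → 5.
The longitude characters are unchanged.

FD65ex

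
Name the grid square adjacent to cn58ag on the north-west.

CN48xh

Longitude subsquare a = 0; −1 → -1, wraps to 23 = x, carry into square.
Longitude square 5; −1 → 4.
Latitude subsquare g = 6; +1 → 7 = h.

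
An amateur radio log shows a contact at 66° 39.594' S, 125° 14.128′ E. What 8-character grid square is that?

PC23oi81

Add 180° to longitude and 90° to latitude: 305.23547, 23.34010.
Field: lon ⌊305.23547/20⌋ = 15 → P; lat ⌊23.34010/10⌋ = 2 → C.
Square: lon ⌊5.23547/2⌋ = 2; lat ⌊3.34010/1⌋ = 3.
Subsquare: lon ⌊1.23547/0.0833333⌋ = 14 → o; lat ⌊0.34010/0.0416667⌋ = 8 → i.
Extended square: lon ⌊0.06880/0.00833333⌋ = 8; lat ⌊0.00677/0.00416667⌋ = 1.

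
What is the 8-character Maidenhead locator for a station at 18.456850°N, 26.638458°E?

Offset from 180°W / 90°S: lon 206.63846°, lat 108.45685°.
Field: lon ⌊206.63846/20⌋ = 10 → K; lat ⌊108.45685/10⌋ = 10 → K.
Square: lon ⌊6.63846/2⌋ = 3; lat ⌊8.45685/1⌋ = 8.
Subsquare: lon ⌊0.63846/0.0833333⌋ = 7 → h; lat ⌊0.45685/0.0416667⌋ = 10 → k.
Extended square: lon ⌊0.05512/0.00833333⌋ = 6; lat ⌊0.04018/0.00416667⌋ = 9.

KK38hk69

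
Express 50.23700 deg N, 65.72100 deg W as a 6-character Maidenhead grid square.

FO70df

Offset from 180°W / 90°S: lon 114.2790°, lat 140.2370°.
Field (20°×10°, letters A–R): 114.2790/20 → 5 → F, 140.2370/10 → 14 → O; chars FO.
Square (2°×1°, digits 0–9): 14.2790/2 → 7, 0.2370/1 → 0; chars 70.
Subsquare (5′×2.5′, letters a–x): 0.2790/0.0833333 → 3 → d, 0.2370/0.0416667 → 5 → f; chars df.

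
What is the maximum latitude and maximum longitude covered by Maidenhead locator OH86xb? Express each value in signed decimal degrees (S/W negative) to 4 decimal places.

-13.9167, 118.0000

Field O=14, H=7: +14·20° lon, +7·10° lat → SW at lon 100°, lat -20°.
Square 8, 6: +8·2° lon, +6·1° lat → SW at lon 116°, lat -14°.
Subsquare x=23, b=1: +23·0.0833333° lon, +1·0.0416667° lat → SW at lon 117.917°, lat -13.9583°.
Cell spans 0.0833333° lon × 0.0416667° lat. NE corner is SW corner plus one full cell.
latitude -13.9167, longitude 118.0000.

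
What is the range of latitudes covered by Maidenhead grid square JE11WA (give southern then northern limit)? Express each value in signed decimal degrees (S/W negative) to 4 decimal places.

Field J=9, E=4: +9·20° lon, +4·10° lat → SW at lon 0°, lat -50°.
Square 1, 1: +1·2° lon, +1·1° lat → SW at lon 2°, lat -49°.
Subsquare w=22, a=0: +22·0.0833333° lon, +0·0.0416667° lat → SW at lon 3.83333°, lat -49°.
Cell spans 0.0833333° lon × 0.0416667° lat.
south -49.0000, north -48.9583.

-49.0000, -48.9583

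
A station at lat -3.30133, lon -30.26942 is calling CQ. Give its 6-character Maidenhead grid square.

Shift to the Maidenhead origin (180°W, 90°S): lon 149.7306, lat 86.6987.
Field (20°×10°, letters A–R): 149.7306/20 → 7 → H, 86.6987/10 → 8 → I; chars HI.
Square (2°×1°, digits 0–9): 9.7306/2 → 4, 6.6987/1 → 6; chars 46.
Subsquare (5′×2.5′, letters a–x): 1.7306/0.0833333 → 20 → u, 0.6987/0.0416667 → 16 → q; chars uq.

HI46uq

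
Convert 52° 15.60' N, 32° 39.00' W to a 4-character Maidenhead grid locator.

Shift to the Maidenhead origin (180°W, 90°S): lon 147.35, lat 142.26.
Field: 147.35/20 → 7 → H, 142.26/10 → 14 → O; chars HO.
Square: 7.35/2 → 3, 2.26/1 → 2; chars 32.

HO32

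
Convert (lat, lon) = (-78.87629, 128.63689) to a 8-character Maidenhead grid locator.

PB41hc69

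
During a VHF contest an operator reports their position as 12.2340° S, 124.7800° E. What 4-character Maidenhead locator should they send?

PH27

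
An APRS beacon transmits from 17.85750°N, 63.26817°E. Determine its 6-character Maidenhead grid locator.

Offset from 180°W / 90°S: lon 243.2682°, lat 107.8575°.
Field: lon ⌊243.2682/20⌋ = 12 → M; lat ⌊107.8575/10⌋ = 10 → K.
Square: lon ⌊3.2682/2⌋ = 1; lat ⌊7.8575/1⌋ = 7.
Subsquare: lon ⌊1.2682/0.0833333⌋ = 15 → p; lat ⌊0.8575/0.0416667⌋ = 20 → u.

MK17pu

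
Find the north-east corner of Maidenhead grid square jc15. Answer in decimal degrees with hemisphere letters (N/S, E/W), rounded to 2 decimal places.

64.00° S, 4.00° E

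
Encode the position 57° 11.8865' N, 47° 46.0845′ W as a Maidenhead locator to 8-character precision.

Add 180° to longitude and 90° to latitude: 132.23192, 147.19811.
Field: 132.23192/20 → 6 → G, 147.19811/10 → 14 → O; chars GO.
Square: 12.23192/2 → 6, 7.19811/1 → 7; chars 67.
Subsquare: 0.23192/0.0833333 → 2 → c, 0.19811/0.0416667 → 4 → e; chars ce.
Extended square: 0.06526/0.00833333 → 7, 0.03144/0.00416667 → 7; chars 77.

GO67ce77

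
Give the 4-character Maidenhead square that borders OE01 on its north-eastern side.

OE12

Longitude square 0; +1 → 1.
Latitude square 1; +1 → 2.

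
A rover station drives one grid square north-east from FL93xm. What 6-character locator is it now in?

Longitude subsquare x = 23; +1 → 24, wraps to 0 = a, carry into square.
Longitude square 9; +1 → 10, wraps to 0, carry into field.
Longitude field F = 5; +1 → 6 = G.
Latitude subsquare m = 12; +1 → 13 = n.

GL03an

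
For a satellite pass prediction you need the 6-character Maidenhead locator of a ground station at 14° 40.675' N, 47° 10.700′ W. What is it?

GK64jq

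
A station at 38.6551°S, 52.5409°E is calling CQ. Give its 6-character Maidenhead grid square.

LF61gi

Add 180° to longitude and 90° to latitude: 232.5409, 51.3449.
Field: 232.5409/20 → 11 → L, 51.3449/10 → 5 → F; chars LF.
Square: 12.5409/2 → 6, 1.3449/1 → 1; chars 61.
Subsquare: 0.5409/0.0833333 → 6 → g, 0.3449/0.0416667 → 8 → i; chars gi.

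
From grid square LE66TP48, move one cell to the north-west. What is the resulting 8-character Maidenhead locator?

LE66tp39

Longitude extended square 4; −1 → 3.
Latitude extended square 8; +1 → 9.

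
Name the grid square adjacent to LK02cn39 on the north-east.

LK02co40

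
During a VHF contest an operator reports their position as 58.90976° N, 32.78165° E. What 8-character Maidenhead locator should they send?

Shift to the Maidenhead origin (180°W, 90°S): lon 212.78165, lat 148.90976.
Field: lon ⌊212.78165/20⌋ = 10 → K; lat ⌊148.90976/10⌋ = 14 → O.
Square: lon ⌊12.78165/2⌋ = 6; lat ⌊8.90976/1⌋ = 8.
Subsquare: lon ⌊0.78165/0.0833333⌋ = 9 → j; lat ⌊0.90976/0.0416667⌋ = 21 → v.
Extended square: lon ⌊0.03165/0.00833333⌋ = 3; lat ⌊0.03476/0.00416667⌋ = 8.

KO68jv38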